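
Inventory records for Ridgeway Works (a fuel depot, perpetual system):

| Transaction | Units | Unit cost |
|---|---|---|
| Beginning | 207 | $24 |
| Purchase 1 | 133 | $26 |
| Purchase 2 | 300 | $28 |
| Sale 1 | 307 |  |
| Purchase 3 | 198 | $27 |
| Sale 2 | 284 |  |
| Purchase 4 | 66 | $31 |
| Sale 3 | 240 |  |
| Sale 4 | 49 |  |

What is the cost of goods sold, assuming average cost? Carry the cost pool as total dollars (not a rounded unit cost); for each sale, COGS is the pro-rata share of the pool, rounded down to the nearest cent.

After Beginning: 207 on hand, pool $4,968.00 (≈ $24.0000 each)
After Purchase 1: 340 on hand, pool $8,426.00 (≈ $24.7824 each)
After Purchase 2: 640 on hand, pool $16,826.00 (≈ $26.2906 each)
Sale 1, sell 307: 307/640 × $16,826.00 → $8,071.22
After Purchase 3: 531 on hand, pool $14,100.78 (≈ $26.5551 each)
Sale 2, sell 284: 284/531 × $14,100.78 → $7,541.66
After Purchase 4: 313 on hand, pool $8,605.12 (≈ $27.4924 each)
Sale 3, sell 240: 240/313 × $8,605.12 → $6,598.17
Sale 4, sell 49: 49/73 × $2,006.95 → $1,347.13
Total COGS = $8,071.22 + $7,541.66 + $6,598.17 + $1,347.13 = $23,558.18
Ending inventory (cost pool remaining) = $659.82
Check: goods available $24,218.00 = COGS $23,558.18 + ending $659.82

COGS = $23,558.18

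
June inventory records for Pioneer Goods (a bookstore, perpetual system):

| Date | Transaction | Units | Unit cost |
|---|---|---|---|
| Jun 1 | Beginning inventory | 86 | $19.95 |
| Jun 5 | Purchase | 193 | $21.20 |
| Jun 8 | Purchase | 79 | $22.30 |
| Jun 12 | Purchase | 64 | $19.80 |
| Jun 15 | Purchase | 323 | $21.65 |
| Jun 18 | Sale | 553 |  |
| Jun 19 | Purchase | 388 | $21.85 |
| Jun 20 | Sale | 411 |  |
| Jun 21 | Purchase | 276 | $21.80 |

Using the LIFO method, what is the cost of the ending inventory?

Jun 18, 553 sold [LIFO — newest first]: 323 @ $21.65 + 64 @ $19.80 + 79 @ $22.30 + 87 @ $21.20 = $11,866.25
Jun 20, 411 sold [LIFO — newest first]: 388 @ $21.85 + 23 @ $21.20 = $8,965.40
Total COGS = $11,866.25 + $8,965.40 = $20,831.65
Ending inventory: 86 @ $19.95 + 83 @ $21.20 + 276 @ $21.80 = $9,492.10
Check: goods available $30,323.75 = COGS $20,831.65 + ending $9,492.10

Ending inventory = $9,492.10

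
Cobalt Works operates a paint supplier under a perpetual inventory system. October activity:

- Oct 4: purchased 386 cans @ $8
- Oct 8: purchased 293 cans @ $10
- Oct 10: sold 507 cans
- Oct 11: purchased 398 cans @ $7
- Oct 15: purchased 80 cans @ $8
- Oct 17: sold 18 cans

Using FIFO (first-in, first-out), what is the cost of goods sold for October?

COGS = $4,478

Oct 10, 507 sold [FIFO — oldest first]: 386 @ $8 + 121 @ $10 = $4,298
Oct 17, 18 sold [FIFO — oldest first]: 18 @ $10 = $180
Total COGS = $4,298 + $180 = $4,478
Ending inventory: 154 @ $10 + 398 @ $7 + 80 @ $8 = $4,966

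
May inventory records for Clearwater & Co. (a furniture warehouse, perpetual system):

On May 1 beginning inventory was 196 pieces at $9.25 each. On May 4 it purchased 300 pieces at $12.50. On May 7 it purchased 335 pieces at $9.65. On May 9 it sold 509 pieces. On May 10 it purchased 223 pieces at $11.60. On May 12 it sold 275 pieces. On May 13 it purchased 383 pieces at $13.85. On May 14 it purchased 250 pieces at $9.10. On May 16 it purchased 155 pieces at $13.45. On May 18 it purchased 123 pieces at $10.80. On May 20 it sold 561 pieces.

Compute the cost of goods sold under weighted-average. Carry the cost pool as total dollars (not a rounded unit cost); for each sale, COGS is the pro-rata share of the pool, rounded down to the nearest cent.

After May 1: 196 on hand, pool $1,813.00 (≈ $9.2500 each)
After May 4: 496 on hand, pool $5,563.00 (≈ $11.2157 each)
After May 7: 831 on hand, pool $8,795.75 (≈ $10.5845 each)
May 9, sell 509: 509/831 × $8,795.75 → $5,387.52
After May 10: 545 on hand, pool $5,995.03 (≈ $11.0001 each)
May 12, sell 275: 275/545 × $5,995.03 → $3,025.01
After May 13: 653 on hand, pool $8,274.57 (≈ $12.6716 each)
After May 14: 903 on hand, pool $10,549.57 (≈ $11.6828 each)
After May 16: 1058 on hand, pool $12,634.32 (≈ $11.9417 each)
After May 18: 1181 on hand, pool $13,962.72 (≈ $11.8228 each)
May 20, sell 561: 561/1181 × $13,962.72 → $6,632.58
Total COGS = $5,387.52 + $3,025.01 + $6,632.58 = $15,045.11
Ending inventory (cost pool remaining) = $7,330.14

COGS = $15,045.11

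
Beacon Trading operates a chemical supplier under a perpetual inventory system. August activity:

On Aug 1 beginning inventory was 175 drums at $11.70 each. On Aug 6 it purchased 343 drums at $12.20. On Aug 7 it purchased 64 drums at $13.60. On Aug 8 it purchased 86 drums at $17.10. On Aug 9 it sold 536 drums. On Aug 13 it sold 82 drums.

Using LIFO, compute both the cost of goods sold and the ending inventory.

Aug 9, 536 sold [LIFO — newest first]: 86 @ $17.10 + 64 @ $13.60 + 343 @ $12.20 + 43 @ $11.70 = $7,028.70
Aug 13, 82 sold [LIFO — newest first]: 82 @ $11.70 = $959.40
Total COGS = $7,028.70 + $959.40 = $7,988.10
Ending inventory: 50 @ $11.70 = $585.00
Check: goods available $8,573.10 = COGS $7,988.10 + ending $585.00

COGS = $7,988.10; ending inventory = $585.00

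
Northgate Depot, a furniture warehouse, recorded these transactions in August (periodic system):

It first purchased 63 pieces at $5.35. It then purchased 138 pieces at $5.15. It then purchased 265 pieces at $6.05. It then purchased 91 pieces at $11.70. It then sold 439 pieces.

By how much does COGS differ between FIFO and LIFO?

FIFO COGS: 63 @ $5.35 + 138 @ $5.15 + 238 @ $6.05 = $2,487.65
LIFO COGS: 91 @ $11.70 + 265 @ $6.05 + 83 @ $5.15 = $3,095.40
Difference = |$2,487.65 − $3,095.40| = $607.75

$607.75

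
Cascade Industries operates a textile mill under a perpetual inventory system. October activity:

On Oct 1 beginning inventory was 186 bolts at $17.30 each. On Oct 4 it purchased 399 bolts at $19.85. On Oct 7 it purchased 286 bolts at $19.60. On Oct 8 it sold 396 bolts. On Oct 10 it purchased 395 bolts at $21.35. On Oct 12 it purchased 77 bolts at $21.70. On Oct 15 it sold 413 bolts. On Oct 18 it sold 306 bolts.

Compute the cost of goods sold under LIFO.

Oct 8, 396 sold [LIFO — newest first]: 286 @ $19.60 + 110 @ $19.85 = $7,789.10
Oct 15, 413 sold [LIFO — newest first]: 77 @ $21.70 + 336 @ $21.35 = $8,844.50
Oct 18, 306 sold [LIFO — newest first]: 59 @ $21.35 + 247 @ $19.85 = $6,162.60
Total COGS = $7,789.10 + $8,844.50 + $6,162.60 = $22,796.20
Ending inventory: 186 @ $17.30 + 42 @ $19.85 = $4,051.50

COGS = $22,796.20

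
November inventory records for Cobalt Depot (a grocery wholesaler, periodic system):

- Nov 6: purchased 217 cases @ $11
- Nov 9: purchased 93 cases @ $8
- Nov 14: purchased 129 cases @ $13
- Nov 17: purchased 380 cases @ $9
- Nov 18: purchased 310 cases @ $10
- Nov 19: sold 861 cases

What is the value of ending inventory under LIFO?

Nov 19, 861 sold [LIFO — newest first]: 310 @ $10 + 380 @ $9 + 129 @ $13 + 42 @ $8 = $8,533
Ending inventory: 217 @ $11 + 51 @ $8 = $2,795
Check: goods available $11,328 = COGS $8,533 + ending $2,795

Ending inventory = $2,795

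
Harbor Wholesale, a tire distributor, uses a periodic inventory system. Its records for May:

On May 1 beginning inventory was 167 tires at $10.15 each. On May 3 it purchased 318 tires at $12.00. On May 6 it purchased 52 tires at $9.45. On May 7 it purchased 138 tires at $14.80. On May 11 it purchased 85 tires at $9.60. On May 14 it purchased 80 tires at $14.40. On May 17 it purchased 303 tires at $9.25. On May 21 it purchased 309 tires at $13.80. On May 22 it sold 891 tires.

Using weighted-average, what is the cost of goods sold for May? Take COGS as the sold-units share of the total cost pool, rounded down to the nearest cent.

COGS = $10,480.78

May 22, sell 891: 891/1452 × $17,079.80 → $10,480.78
Ending inventory (cost pool remaining) = $6,599.02
Check: goods available $17,079.80 = COGS $10,480.78 + ending $6,599.02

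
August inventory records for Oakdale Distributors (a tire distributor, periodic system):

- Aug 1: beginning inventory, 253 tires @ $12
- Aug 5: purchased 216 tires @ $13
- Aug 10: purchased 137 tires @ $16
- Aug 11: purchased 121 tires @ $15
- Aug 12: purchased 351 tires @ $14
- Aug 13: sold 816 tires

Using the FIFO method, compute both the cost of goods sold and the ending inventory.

COGS = $11,097; ending inventory = $3,668

Aug 13, 816 sold [FIFO — oldest first]: 253 @ $12 + 216 @ $13 + 137 @ $16 + 121 @ $15 + 89 @ $14 = $11,097
Ending inventory: 262 @ $14 = $3,668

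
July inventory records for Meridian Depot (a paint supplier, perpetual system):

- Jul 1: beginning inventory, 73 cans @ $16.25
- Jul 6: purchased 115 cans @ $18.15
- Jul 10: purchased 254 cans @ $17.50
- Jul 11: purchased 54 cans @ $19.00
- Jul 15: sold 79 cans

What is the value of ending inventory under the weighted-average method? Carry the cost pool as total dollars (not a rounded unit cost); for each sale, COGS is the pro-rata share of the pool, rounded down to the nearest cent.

Ending inventory = $7,351.73

After Jul 1: 73 on hand, pool $1,186.25 (≈ $16.2500 each)
After Jul 6: 188 on hand, pool $3,273.50 (≈ $17.4122 each)
After Jul 10: 442 on hand, pool $7,718.50 (≈ $17.4627 each)
After Jul 11: 496 on hand, pool $8,744.50 (≈ $17.6300 each)
Jul 15, sell 79: 79/496 × $8,744.50 → $1,392.77
Ending inventory (cost pool remaining) = $7,351.73
Check: goods available $8,744.50 = COGS $1,392.77 + ending $7,351.73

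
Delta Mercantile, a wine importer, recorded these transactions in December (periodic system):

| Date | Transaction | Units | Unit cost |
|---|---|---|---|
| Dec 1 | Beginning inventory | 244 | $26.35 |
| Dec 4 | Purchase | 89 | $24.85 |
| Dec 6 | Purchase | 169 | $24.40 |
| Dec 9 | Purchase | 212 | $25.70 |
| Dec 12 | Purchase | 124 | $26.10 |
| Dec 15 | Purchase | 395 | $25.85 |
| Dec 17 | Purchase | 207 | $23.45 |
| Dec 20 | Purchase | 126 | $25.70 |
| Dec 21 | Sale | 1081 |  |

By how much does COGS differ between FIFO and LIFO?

$328.30

FIFO COGS: 244 @ $26.35 + 89 @ $24.85 + 169 @ $24.40 + 212 @ $25.70 + 124 @ $26.10 + 243 @ $25.85 = $27,731.00
LIFO COGS: 126 @ $25.70 + 207 @ $23.45 + 395 @ $25.85 + 124 @ $26.10 + 212 @ $25.70 + 17 @ $24.40 = $27,402.70
Difference = |$27,731.00 − $27,402.70| = $328.30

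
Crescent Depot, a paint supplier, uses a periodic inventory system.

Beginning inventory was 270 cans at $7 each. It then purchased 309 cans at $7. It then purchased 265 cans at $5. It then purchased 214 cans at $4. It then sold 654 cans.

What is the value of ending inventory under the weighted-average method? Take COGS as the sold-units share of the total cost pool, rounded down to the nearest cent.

Ending inventory = $2,380.47

Sale 1, sell 654: 654/1058 × $6,234.00 → $3,853.53
Ending inventory (cost pool remaining) = $2,380.47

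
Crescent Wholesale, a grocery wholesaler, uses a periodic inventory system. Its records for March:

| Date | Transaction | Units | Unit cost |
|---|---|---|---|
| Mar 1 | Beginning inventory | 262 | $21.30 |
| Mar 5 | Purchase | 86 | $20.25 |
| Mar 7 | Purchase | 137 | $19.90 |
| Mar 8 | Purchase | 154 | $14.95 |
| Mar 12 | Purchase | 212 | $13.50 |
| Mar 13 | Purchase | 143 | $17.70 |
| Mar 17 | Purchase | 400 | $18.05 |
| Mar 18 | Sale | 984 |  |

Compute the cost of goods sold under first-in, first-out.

Mar 18, 984 sold [FIFO — oldest first]: 262 @ $21.30 + 86 @ $20.25 + 137 @ $19.90 + 154 @ $14.95 + 212 @ $13.50 + 133 @ $17.70 = $17,566.80
Ending inventory: 10 @ $17.70 + 400 @ $18.05 = $7,397.00

COGS = $17,566.80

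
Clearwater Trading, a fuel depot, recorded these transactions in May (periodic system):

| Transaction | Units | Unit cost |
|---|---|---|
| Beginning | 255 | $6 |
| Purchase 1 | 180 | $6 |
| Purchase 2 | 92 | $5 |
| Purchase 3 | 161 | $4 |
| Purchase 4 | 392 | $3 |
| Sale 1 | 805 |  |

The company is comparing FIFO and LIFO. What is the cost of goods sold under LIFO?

COGS = $3,240

FIFO COGS: 255 @ $6 + 180 @ $6 + 92 @ $5 + 161 @ $4 + 117 @ $3 = $4,065
LIFO COGS: 392 @ $3 + 161 @ $4 + 92 @ $5 + 160 @ $6 = $3,240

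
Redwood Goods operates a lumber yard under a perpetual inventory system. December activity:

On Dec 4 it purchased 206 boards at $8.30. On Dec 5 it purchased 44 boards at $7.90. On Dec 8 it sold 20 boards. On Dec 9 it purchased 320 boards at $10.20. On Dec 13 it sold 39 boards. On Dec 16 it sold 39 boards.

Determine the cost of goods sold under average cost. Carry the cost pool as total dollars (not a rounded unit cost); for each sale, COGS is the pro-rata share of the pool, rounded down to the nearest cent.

COGS = $895.91

After Dec 4: 206 on hand, pool $1,709.80 (≈ $8.3000 each)
After Dec 5: 250 on hand, pool $2,057.40 (≈ $8.2296 each)
Dec 8, sell 20: 20/250 × $2,057.40 → $164.59
After Dec 9: 550 on hand, pool $5,156.81 (≈ $9.3760 each)
Dec 13, sell 39: 39/550 × $5,156.81 → $365.66
Dec 16, sell 39: 39/511 × $4,791.15 → $365.66
Total COGS = $164.59 + $365.66 + $365.66 = $895.91
Ending inventory (cost pool remaining) = $4,425.49
Check: goods available $5,321.40 = COGS $895.91 + ending $4,425.49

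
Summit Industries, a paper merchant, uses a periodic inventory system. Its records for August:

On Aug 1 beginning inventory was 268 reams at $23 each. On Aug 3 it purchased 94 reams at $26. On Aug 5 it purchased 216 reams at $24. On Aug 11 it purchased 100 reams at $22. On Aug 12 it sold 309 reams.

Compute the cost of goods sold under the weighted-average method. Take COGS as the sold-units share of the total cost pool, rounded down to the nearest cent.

Aug 12, sell 309: 309/678 × $15,992.00 → $7,288.38
Ending inventory (cost pool remaining) = $8,703.62

COGS = $7,288.38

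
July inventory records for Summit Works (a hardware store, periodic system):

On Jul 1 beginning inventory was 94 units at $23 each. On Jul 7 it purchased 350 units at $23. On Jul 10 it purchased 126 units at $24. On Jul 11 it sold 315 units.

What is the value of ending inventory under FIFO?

Jul 11, 315 sold [FIFO — oldest first]: 94 @ $23 + 221 @ $23 = $7,245
Ending inventory: 129 @ $23 + 126 @ $24 = $5,991
Check: goods available $13,236 = COGS $7,245 + ending $5,991

Ending inventory = $5,991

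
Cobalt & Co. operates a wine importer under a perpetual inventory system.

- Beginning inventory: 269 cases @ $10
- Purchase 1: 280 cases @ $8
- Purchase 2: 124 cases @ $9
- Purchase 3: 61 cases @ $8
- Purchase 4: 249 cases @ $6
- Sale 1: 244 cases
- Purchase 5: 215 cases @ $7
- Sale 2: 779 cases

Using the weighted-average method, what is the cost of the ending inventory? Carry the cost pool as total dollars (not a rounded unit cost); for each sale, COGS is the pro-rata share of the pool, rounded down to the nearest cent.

Ending inventory = $1,383.18

After Beginning: 269 on hand, pool $2,690.00 (≈ $10.0000 each)
After Purchase 1: 549 on hand, pool $4,930.00 (≈ $8.9800 each)
After Purchase 2: 673 on hand, pool $6,046.00 (≈ $8.9837 each)
After Purchase 3: 734 on hand, pool $6,534.00 (≈ $8.9019 each)
After Purchase 4: 983 on hand, pool $8,028.00 (≈ $8.1668 each)
Sale 1, sell 244: 244/983 × $8,028.00 → $1,992.70
After Purchase 5: 954 on hand, pool $7,540.30 (≈ $7.9039 each)
Sale 2, sell 779: 779/954 × $7,540.30 → $6,157.12
Total COGS = $1,992.70 + $6,157.12 = $8,149.82
Ending inventory (cost pool remaining) = $1,383.18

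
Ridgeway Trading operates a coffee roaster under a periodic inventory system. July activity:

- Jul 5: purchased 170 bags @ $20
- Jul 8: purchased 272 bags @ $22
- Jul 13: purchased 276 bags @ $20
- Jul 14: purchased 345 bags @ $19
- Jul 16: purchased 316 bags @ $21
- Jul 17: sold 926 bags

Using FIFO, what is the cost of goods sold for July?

Jul 17, 926 sold [FIFO — oldest first]: 170 @ $20 + 272 @ $22 + 276 @ $20 + 208 @ $19 = $18,856
Ending inventory: 137 @ $19 + 316 @ $21 = $9,239

COGS = $18,856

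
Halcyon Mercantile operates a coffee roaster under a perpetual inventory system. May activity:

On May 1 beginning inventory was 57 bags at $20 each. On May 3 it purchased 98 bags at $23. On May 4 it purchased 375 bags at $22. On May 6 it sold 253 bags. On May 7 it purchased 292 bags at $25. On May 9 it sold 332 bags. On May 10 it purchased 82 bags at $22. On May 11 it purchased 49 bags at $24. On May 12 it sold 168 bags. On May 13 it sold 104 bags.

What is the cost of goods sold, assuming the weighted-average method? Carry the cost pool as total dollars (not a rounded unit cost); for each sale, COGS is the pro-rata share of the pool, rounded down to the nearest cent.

After May 1: 57 on hand, pool $1,140.00 (≈ $20.0000 each)
After May 3: 155 on hand, pool $3,394.00 (≈ $21.8968 each)
After May 4: 530 on hand, pool $11,644.00 (≈ $21.9698 each)
May 6, sell 253: 253/530 × $11,644.00 → $5,558.36
After May 7: 569 on hand, pool $13,385.64 (≈ $23.5249 each)
May 9, sell 332: 332/569 × $13,385.64 → $7,810.25
After May 10: 319 on hand, pool $7,379.39 (≈ $23.1329 each)
After May 11: 368 on hand, pool $8,555.39 (≈ $23.2483 each)
May 12, sell 168: 168/368 × $8,555.39 → $3,905.72
May 13, sell 104: 104/200 × $4,649.67 → $2,417.82
Total COGS = $5,558.36 + $7,810.25 + $3,905.72 + $2,417.82 = $19,692.15
Ending inventory (cost pool remaining) = $2,231.85

COGS = $19,692.15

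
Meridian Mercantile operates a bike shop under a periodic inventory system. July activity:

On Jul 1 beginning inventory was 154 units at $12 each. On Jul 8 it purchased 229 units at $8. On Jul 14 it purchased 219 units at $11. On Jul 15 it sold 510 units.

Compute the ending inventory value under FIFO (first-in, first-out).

Ending inventory = $1,012

Jul 15, 510 sold [FIFO — oldest first]: 154 @ $12 + 229 @ $8 + 127 @ $11 = $5,077
Ending inventory: 92 @ $11 = $1,012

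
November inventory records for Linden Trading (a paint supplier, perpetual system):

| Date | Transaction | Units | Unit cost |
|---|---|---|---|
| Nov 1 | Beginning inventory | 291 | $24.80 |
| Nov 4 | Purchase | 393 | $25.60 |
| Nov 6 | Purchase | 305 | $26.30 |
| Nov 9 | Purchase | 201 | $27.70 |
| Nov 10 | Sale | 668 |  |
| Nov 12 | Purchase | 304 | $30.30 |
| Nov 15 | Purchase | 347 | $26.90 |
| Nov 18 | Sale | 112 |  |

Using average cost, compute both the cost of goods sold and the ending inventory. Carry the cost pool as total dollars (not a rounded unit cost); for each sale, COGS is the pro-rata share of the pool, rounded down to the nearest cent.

After Nov 1: 291 on hand, pool $7,216.80 (≈ $24.8000 each)
After Nov 4: 684 on hand, pool $17,277.60 (≈ $25.2596 each)
After Nov 6: 989 on hand, pool $25,299.10 (≈ $25.5805 each)
After Nov 9: 1190 on hand, pool $30,866.80 (≈ $25.9385 each)
Nov 10, sell 668: 668/1190 × $30,866.80 → $17,326.90
After Nov 12: 826 on hand, pool $22,751.10 (≈ $27.5437 each)
After Nov 15: 1173 on hand, pool $32,085.40 (≈ $27.3533 each)
Nov 18, sell 112: 112/1173 × $32,085.40 → $3,063.56
Total COGS = $17,326.90 + $3,063.56 = $20,390.46
Ending inventory (cost pool remaining) = $29,021.84

COGS = $20,390.46; ending inventory = $29,021.84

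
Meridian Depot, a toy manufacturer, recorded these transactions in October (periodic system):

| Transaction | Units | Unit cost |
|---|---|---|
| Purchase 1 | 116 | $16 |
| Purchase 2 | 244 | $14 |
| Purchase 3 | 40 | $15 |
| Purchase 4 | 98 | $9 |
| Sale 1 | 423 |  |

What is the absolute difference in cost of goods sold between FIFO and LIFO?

FIFO COGS: 116 @ $16 + 244 @ $14 + 40 @ $15 + 23 @ $9 = $6,079
LIFO COGS: 98 @ $9 + 40 @ $15 + 244 @ $14 + 41 @ $16 = $5,554
Difference = |$6,079 − $5,554| = $525

$525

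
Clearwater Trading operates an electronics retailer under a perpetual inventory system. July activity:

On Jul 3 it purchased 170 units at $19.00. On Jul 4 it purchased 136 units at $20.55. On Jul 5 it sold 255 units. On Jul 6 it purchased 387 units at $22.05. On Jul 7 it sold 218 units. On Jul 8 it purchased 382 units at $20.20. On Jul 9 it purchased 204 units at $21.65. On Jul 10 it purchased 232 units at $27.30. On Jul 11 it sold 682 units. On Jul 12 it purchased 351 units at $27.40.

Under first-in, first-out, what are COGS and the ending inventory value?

Jul 5, 255 sold [FIFO — oldest first]: 170 @ $19.00 + 85 @ $20.55 = $4,976.75
Jul 7, 218 sold [FIFO — oldest first]: 51 @ $20.55 + 167 @ $22.05 = $4,730.40
Jul 11, 682 sold [FIFO — oldest first]: 220 @ $22.05 + 382 @ $20.20 + 80 @ $21.65 = $14,299.40
Total COGS = $4,976.75 + $4,730.40 + $14,299.40 = $24,006.55
Ending inventory: 124 @ $21.65 + 232 @ $27.30 + 351 @ $27.40 = $18,635.60
Check: goods available $42,642.15 = COGS $24,006.55 + ending $18,635.60

COGS = $24,006.55; ending inventory = $18,635.60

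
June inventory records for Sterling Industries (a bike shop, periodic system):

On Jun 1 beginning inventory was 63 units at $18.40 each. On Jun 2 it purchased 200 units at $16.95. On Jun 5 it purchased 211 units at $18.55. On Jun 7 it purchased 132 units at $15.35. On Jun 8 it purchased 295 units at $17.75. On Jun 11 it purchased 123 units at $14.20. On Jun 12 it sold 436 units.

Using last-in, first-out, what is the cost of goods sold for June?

COGS = $7,259.15

Jun 12, 436 sold [LIFO — newest first]: 123 @ $14.20 + 295 @ $17.75 + 18 @ $15.35 = $7,259.15
Ending inventory: 63 @ $18.40 + 200 @ $16.95 + 211 @ $18.55 + 114 @ $15.35 = $10,213.15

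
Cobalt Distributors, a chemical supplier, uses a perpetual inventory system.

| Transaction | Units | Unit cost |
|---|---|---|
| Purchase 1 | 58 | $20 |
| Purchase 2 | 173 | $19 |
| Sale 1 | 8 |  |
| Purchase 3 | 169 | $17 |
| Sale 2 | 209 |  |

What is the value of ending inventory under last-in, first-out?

Ending inventory = $3,535

Sale 1 (8) [LIFO — newest first]: 8 @ $19 = $152
Sale 2 (209) [LIFO — newest first]: 169 @ $17 + 40 @ $19 = $3,633
Total COGS = $152 + $3,633 = $3,785
Ending inventory: 58 @ $20 + 125 @ $19 = $3,535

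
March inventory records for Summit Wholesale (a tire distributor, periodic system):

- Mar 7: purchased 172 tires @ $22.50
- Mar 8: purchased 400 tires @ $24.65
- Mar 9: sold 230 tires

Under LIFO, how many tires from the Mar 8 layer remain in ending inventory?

170

Mar 9, 230 sold [LIFO — newest first]: 230 @ $24.65 = $5,669.50
Ending inventory: 172 @ $22.50 + 170 @ $24.65 = $8,060.50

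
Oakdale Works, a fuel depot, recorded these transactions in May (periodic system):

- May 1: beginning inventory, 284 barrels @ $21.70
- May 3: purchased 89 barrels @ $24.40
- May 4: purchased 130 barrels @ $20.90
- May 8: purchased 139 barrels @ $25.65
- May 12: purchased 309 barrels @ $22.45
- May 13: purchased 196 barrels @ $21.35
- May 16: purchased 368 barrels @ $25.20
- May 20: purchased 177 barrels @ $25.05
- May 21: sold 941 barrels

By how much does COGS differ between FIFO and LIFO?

FIFO COGS: 284 @ $21.70 + 89 @ $24.40 + 130 @ $20.90 + 139 @ $25.65 + 299 @ $22.45 = $21,329.30
LIFO COGS: 177 @ $25.05 + 368 @ $25.20 + 196 @ $21.35 + 200 @ $22.45 = $22,382.05
Difference = |$21,329.30 − $22,382.05| = $1,052.75

$1,052.75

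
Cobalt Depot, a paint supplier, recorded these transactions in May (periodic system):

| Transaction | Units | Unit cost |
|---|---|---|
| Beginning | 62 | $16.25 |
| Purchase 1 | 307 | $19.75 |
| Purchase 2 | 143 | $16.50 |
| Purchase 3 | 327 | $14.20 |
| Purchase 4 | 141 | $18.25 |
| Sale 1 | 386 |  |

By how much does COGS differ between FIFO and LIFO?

FIFO COGS: 62 @ $16.25 + 307 @ $19.75 + 17 @ $16.50 = $7,351.25
LIFO COGS: 141 @ $18.25 + 245 @ $14.20 = $6,052.25
Difference = |$7,351.25 − $6,052.25| = $1,299.00

$1,299.00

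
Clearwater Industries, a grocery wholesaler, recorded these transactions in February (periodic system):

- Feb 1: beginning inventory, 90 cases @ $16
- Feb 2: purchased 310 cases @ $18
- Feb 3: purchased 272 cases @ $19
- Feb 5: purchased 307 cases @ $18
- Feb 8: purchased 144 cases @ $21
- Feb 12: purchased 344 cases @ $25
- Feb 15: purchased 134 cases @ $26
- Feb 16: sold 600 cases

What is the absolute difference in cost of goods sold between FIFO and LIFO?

FIFO COGS: 90 @ $16 + 310 @ $18 + 200 @ $19 = $10,820
LIFO COGS: 134 @ $26 + 344 @ $25 + 122 @ $21 = $14,646
Difference = |$10,820 − $14,646| = $3,826

$3,826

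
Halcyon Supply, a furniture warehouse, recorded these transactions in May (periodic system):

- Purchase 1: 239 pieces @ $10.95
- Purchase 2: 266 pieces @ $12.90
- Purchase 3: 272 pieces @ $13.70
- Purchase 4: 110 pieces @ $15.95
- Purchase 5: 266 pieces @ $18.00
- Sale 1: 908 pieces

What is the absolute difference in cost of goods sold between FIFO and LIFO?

FIFO COGS: 239 @ $10.95 + 266 @ $12.90 + 272 @ $13.70 + 110 @ $15.95 + 21 @ $18.00 = $11,907.35
LIFO COGS: 266 @ $18.00 + 110 @ $15.95 + 272 @ $13.70 + 260 @ $12.90 = $13,622.90
Difference = |$11,907.35 − $13,622.90| = $1,715.55

$1,715.55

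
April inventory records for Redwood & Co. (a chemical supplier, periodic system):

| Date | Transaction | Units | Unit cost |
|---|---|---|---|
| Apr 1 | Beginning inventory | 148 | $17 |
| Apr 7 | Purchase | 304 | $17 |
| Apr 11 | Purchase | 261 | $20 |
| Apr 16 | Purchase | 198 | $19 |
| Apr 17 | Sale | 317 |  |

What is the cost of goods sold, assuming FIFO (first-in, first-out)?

COGS = $5,389

Apr 17, 317 sold [FIFO — oldest first]: 148 @ $17 + 169 @ $17 = $5,389
Ending inventory: 135 @ $17 + 261 @ $20 + 198 @ $19 = $11,277
Check: goods available $16,666 = COGS $5,389 + ending $11,277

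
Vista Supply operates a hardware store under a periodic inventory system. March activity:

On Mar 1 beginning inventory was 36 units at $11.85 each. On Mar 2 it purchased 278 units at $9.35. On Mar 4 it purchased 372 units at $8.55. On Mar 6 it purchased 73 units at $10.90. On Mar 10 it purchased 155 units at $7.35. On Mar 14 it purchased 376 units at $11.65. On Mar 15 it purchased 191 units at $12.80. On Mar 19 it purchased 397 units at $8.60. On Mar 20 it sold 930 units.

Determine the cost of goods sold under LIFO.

Mar 20, 930 sold [LIFO — newest first]: 397 @ $8.60 + 191 @ $12.80 + 342 @ $11.65 = $9,843.30
Ending inventory: 36 @ $11.85 + 278 @ $9.35 + 372 @ $8.55 + 73 @ $10.90 + 155 @ $7.35 + 34 @ $11.65 = $8,537.55

COGS = $9,843.30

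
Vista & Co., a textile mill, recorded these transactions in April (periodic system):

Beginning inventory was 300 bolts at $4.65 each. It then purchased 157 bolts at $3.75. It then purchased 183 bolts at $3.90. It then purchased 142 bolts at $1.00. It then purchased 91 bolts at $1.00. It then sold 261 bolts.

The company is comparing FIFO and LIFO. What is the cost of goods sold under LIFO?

COGS = $342.20

FIFO COGS: 261 @ $4.65 = $1,213.65
LIFO COGS: 91 @ $1.00 + 142 @ $1.00 + 28 @ $3.90 = $342.20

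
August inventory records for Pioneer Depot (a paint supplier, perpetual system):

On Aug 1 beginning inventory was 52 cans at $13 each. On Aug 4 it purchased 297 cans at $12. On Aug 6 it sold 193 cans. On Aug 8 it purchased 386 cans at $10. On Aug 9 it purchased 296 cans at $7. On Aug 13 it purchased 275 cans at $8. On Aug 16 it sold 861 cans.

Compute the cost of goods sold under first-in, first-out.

Aug 6, 193 sold [FIFO — oldest first]: 52 @ $13 + 141 @ $12 = $2,368
Aug 16, 861 sold [FIFO — oldest first]: 156 @ $12 + 386 @ $10 + 296 @ $7 + 23 @ $8 = $7,988
Total COGS = $2,368 + $7,988 = $10,356
Ending inventory: 252 @ $8 = $2,016
Check: goods available $12,372 = COGS $10,356 + ending $2,016

COGS = $10,356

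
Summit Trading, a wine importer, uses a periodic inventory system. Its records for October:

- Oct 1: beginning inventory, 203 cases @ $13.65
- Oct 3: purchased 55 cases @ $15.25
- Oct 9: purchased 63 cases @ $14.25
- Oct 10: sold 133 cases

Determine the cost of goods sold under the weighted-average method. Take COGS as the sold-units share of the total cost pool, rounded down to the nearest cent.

Oct 10, sell 133: 133/321 × $4,507.45 → $1,867.57
Ending inventory (cost pool remaining) = $2,639.88

COGS = $1,867.57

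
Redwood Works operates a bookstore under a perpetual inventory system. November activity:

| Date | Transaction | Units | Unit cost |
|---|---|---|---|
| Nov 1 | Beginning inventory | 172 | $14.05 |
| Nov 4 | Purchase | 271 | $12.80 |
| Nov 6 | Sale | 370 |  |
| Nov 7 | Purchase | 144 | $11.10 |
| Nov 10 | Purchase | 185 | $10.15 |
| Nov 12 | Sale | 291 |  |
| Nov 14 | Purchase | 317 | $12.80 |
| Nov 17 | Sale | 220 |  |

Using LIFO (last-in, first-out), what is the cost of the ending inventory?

Ending inventory = $2,689.05

Nov 6, 370 sold [LIFO — newest first]: 271 @ $12.80 + 99 @ $14.05 = $4,859.75
Nov 12, 291 sold [LIFO — newest first]: 185 @ $10.15 + 106 @ $11.10 = $3,054.35
Nov 17, 220 sold [LIFO — newest first]: 220 @ $12.80 = $2,816.00
Total COGS = $4,859.75 + $3,054.35 + $2,816.00 = $10,730.10
Ending inventory: 73 @ $14.05 + 38 @ $11.10 + 97 @ $12.80 = $2,689.05
Check: goods available $13,419.15 = COGS $10,730.10 + ending $2,689.05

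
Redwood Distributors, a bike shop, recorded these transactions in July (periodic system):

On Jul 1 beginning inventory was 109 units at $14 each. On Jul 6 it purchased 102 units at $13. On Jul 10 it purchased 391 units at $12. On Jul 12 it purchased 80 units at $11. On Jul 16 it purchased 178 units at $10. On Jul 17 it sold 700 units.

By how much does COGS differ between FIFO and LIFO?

$589

FIFO COGS: 109 @ $14 + 102 @ $13 + 391 @ $12 + 80 @ $11 + 18 @ $10 = $8,604
LIFO COGS: 178 @ $10 + 80 @ $11 + 391 @ $12 + 51 @ $13 = $8,015
Difference = |$8,604 − $8,015| = $589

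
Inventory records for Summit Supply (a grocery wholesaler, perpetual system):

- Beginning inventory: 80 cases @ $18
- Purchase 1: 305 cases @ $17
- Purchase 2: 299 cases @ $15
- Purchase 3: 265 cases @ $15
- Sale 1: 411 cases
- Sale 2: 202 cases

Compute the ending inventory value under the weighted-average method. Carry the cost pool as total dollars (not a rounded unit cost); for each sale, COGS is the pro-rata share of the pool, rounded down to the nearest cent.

After Beginning: 80 on hand, pool $1,440.00 (≈ $18.0000 each)
After Purchase 1: 385 on hand, pool $6,625.00 (≈ $17.2078 each)
After Purchase 2: 684 on hand, pool $11,110.00 (≈ $16.2427 each)
After Purchase 3: 949 on hand, pool $15,085.00 (≈ $15.8957 each)
Sale 1, sell 411: 411/949 × $15,085.00 → $6,533.12
Sale 2, sell 202: 202/538 × $8,551.88 → $3,210.92
Total COGS = $6,533.12 + $3,210.92 = $9,744.04
Ending inventory (cost pool remaining) = $5,340.96

Ending inventory = $5,340.96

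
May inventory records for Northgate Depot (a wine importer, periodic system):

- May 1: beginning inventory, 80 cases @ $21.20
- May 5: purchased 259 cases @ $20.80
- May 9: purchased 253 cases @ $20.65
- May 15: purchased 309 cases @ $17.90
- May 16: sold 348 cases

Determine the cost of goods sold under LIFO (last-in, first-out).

May 16, 348 sold [LIFO — newest first]: 309 @ $17.90 + 39 @ $20.65 = $6,336.45
Ending inventory: 80 @ $21.20 + 259 @ $20.80 + 214 @ $20.65 = $11,502.30

COGS = $6,336.45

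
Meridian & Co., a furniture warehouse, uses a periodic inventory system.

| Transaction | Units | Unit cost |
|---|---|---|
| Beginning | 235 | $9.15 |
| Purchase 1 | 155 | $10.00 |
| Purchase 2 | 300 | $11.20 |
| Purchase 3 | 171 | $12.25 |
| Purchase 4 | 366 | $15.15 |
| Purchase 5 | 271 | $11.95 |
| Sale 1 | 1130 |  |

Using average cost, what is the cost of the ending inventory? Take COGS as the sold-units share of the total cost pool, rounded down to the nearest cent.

Ending inventory = $4,406.76

Sale 1, sell 1130: 1130/1498 × $17,938.35 → $13,531.59
Ending inventory (cost pool remaining) = $4,406.76
Check: goods available $17,938.35 = COGS $13,531.59 + ending $4,406.76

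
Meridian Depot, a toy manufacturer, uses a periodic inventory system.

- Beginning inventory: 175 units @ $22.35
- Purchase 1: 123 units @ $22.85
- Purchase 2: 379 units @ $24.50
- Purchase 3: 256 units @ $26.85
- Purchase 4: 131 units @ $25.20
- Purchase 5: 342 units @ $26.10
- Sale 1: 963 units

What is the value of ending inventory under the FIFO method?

Sale 1 (963) [FIFO — oldest first]: 175 @ $22.35 + 123 @ $22.85 + 379 @ $24.50 + 256 @ $26.85 + 30 @ $25.20 = $23,636.90
Ending inventory: 101 @ $25.20 + 342 @ $26.10 = $11,471.40
Check: goods available $35,108.30 = COGS $23,636.90 + ending $11,471.40

Ending inventory = $11,471.40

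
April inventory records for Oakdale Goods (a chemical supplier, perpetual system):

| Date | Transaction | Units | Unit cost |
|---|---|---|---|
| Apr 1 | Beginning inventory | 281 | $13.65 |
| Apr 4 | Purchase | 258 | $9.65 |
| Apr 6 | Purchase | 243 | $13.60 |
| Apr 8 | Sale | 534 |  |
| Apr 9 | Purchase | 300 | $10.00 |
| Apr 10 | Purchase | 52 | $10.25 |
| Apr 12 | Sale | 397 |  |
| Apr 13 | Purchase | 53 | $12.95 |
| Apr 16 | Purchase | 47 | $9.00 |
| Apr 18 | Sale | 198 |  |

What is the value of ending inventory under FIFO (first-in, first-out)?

Ending inventory = $1,160.60

Apr 8, 534 sold [FIFO — oldest first]: 281 @ $13.65 + 253 @ $9.65 = $6,277.10
Apr 12, 397 sold [FIFO — oldest first]: 5 @ $9.65 + 243 @ $13.60 + 149 @ $10.00 = $4,843.05
Apr 18, 198 sold [FIFO — oldest first]: 151 @ $10.00 + 47 @ $10.25 = $1,991.75
Total COGS = $6,277.10 + $4,843.05 + $1,991.75 = $13,111.90
Ending inventory: 5 @ $10.25 + 53 @ $12.95 + 47 @ $9.00 = $1,160.60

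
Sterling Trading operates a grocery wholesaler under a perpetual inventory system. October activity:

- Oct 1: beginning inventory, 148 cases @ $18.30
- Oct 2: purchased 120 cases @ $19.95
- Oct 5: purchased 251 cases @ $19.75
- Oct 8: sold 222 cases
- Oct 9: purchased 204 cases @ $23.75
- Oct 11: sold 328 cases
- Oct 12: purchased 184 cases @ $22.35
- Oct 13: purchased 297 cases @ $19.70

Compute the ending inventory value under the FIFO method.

Oct 8, 222 sold [FIFO — oldest first]: 148 @ $18.30 + 74 @ $19.95 = $4,184.70
Oct 11, 328 sold [FIFO — oldest first]: 46 @ $19.95 + 251 @ $19.75 + 31 @ $23.75 = $6,611.20
Total COGS = $4,184.70 + $6,611.20 = $10,795.90
Ending inventory: 173 @ $23.75 + 184 @ $22.35 + 297 @ $19.70 = $14,072.05
Check: goods available $24,867.95 = COGS $10,795.90 + ending $14,072.05

Ending inventory = $14,072.05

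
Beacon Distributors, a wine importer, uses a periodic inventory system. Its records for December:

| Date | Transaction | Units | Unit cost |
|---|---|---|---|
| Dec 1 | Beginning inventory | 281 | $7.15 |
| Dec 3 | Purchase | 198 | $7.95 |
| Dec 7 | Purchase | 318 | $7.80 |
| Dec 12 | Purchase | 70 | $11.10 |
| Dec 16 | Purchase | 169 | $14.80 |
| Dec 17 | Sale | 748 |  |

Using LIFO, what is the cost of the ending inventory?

Dec 17, 748 sold [LIFO — newest first]: 169 @ $14.80 + 70 @ $11.10 + 318 @ $7.80 + 191 @ $7.95 = $7,277.05
Ending inventory: 281 @ $7.15 + 7 @ $7.95 = $2,064.80

Ending inventory = $2,064.80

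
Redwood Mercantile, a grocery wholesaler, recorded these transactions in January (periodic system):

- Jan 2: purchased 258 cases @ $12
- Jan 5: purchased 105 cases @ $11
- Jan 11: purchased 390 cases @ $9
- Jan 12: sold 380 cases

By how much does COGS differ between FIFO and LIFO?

FIFO COGS: 258 @ $12 + 105 @ $11 + 17 @ $9 = $4,404
LIFO COGS: 380 @ $9 = $3,420
Difference = |$4,404 − $3,420| = $984

$984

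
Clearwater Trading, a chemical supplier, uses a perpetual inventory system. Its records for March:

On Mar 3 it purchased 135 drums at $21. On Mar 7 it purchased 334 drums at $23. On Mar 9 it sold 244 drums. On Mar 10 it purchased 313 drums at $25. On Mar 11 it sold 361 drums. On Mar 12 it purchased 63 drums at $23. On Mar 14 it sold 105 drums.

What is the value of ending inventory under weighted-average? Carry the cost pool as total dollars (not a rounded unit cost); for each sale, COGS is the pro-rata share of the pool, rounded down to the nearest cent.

Ending inventory = $3,196.88

After Mar 3: 135 on hand, pool $2,835.00 (≈ $21.0000 each)
After Mar 7: 469 on hand, pool $10,517.00 (≈ $22.4243 each)
Mar 9, sell 244: 244/469 × $10,517.00 → $5,471.53
After Mar 10: 538 on hand, pool $12,870.47 (≈ $23.9228 each)
Mar 11, sell 361: 361/538 × $12,870.47 → $8,636.13
After Mar 12: 240 on hand, pool $5,683.34 (≈ $23.6806 each)
Mar 14, sell 105: 105/240 × $5,683.34 → $2,486.46
Total COGS = $5,471.53 + $8,636.13 + $2,486.46 = $16,594.12
Ending inventory (cost pool remaining) = $3,196.88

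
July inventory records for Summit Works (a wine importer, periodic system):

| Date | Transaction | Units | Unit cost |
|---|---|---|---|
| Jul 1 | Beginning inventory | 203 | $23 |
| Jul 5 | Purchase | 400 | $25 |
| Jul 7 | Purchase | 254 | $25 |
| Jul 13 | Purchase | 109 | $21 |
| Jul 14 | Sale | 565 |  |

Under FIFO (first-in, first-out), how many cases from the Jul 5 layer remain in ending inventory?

Jul 14, 565 sold [FIFO — oldest first]: 203 @ $23 + 362 @ $25 = $13,719
Ending inventory: 38 @ $25 + 254 @ $25 + 109 @ $21 = $9,589

38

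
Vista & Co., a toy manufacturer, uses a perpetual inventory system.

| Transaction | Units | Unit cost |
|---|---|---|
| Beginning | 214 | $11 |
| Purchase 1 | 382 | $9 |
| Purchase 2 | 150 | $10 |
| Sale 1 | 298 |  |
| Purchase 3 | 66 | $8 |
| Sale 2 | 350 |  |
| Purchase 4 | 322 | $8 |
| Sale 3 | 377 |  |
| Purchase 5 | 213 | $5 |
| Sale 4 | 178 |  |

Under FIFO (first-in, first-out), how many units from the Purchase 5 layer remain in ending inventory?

Sale 1 (298) [FIFO — oldest first]: 214 @ $11 + 84 @ $9 = $3,110
Sale 2 (350) [FIFO — oldest first]: 298 @ $9 + 52 @ $10 = $3,202
Sale 3 (377) [FIFO — oldest first]: 98 @ $10 + 66 @ $8 + 213 @ $8 = $3,212
Sale 4 (178) [FIFO — oldest first]: 109 @ $8 + 69 @ $5 = $1,217
Total COGS = $3,110 + $3,202 + $3,212 + $1,217 = $10,741
Ending inventory: 144 @ $5 = $720
Check: goods available $11,461 = COGS $10,741 + ending $720

144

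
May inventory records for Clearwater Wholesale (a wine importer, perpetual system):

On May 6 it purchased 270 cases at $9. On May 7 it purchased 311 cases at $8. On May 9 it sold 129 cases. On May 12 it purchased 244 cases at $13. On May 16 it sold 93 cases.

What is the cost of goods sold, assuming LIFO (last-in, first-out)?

May 9, 129 sold [LIFO — newest first]: 129 @ $8 = $1,032
May 16, 93 sold [LIFO — newest first]: 93 @ $13 = $1,209
Total COGS = $1,032 + $1,209 = $2,241
Ending inventory: 270 @ $9 + 182 @ $8 + 151 @ $13 = $5,849

COGS = $2,241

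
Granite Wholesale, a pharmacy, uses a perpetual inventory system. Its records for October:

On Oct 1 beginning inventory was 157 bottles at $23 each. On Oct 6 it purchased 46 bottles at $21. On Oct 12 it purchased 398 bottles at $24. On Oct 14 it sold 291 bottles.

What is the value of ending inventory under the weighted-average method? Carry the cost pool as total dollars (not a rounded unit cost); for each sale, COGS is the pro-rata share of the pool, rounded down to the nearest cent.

Ending inventory = $7,287.84

After Oct 1: 157 on hand, pool $3,611.00 (≈ $23.0000 each)
After Oct 6: 203 on hand, pool $4,577.00 (≈ $22.5468 each)
After Oct 12: 601 on hand, pool $14,129.00 (≈ $23.5092 each)
Oct 14, sell 291: 291/601 × $14,129.00 → $6,841.16
Ending inventory (cost pool remaining) = $7,287.84
Check: goods available $14,129.00 = COGS $6,841.16 + ending $7,287.84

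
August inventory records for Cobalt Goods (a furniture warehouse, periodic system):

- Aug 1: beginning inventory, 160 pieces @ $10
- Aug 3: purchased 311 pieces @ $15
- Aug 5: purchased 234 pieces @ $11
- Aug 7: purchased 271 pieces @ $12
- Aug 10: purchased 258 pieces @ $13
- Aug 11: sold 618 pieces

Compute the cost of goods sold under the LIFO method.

COGS = $7,585

Aug 11, 618 sold [LIFO — newest first]: 258 @ $13 + 271 @ $12 + 89 @ $11 = $7,585
Ending inventory: 160 @ $10 + 311 @ $15 + 145 @ $11 = $7,860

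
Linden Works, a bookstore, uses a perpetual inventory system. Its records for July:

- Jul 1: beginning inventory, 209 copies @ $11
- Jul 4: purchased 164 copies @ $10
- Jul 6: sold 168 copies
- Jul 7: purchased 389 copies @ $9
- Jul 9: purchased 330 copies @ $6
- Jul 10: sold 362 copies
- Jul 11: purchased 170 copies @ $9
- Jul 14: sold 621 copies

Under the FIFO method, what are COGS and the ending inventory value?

Jul 6, 168 sold [FIFO — oldest first]: 168 @ $11 = $1,848
Jul 10, 362 sold [FIFO — oldest first]: 41 @ $11 + 164 @ $10 + 157 @ $9 = $3,504
Jul 14, 621 sold [FIFO — oldest first]: 232 @ $9 + 330 @ $6 + 59 @ $9 = $4,599
Total COGS = $1,848 + $3,504 + $4,599 = $9,951
Ending inventory: 111 @ $9 = $999

COGS = $9,951; ending inventory = $999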